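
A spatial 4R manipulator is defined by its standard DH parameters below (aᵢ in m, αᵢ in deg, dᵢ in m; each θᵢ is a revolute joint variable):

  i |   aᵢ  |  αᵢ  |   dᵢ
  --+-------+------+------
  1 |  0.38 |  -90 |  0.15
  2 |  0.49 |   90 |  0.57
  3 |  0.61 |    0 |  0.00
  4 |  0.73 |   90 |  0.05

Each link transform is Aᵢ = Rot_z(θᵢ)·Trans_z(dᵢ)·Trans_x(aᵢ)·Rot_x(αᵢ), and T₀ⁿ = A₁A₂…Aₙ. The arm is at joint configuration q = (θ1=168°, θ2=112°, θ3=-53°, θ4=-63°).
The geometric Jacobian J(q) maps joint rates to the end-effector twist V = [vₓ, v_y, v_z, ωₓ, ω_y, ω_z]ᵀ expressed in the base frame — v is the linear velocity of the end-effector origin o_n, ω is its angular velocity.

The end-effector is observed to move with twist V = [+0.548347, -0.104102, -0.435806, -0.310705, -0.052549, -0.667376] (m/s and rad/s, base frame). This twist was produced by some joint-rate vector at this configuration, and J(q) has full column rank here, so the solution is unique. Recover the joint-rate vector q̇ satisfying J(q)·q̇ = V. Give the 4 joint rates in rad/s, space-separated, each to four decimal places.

-0.5490 0.1160 0.5790 -0.2630

o_n = [-0.1010, 0.6076, -0.3667]
J₁: ẑ×o_n = [-0.6076, -0.1010, 0.0000], ω = ẑ
J2: z=[-0.2079, -0.9781, 0.0000] o=[-0.3717, 0.0790, 0.1500] → [0.5054, -0.1074, 0.1548, -0.2079, -0.9781, 0.0000]
J3: z=[-0.9069, 0.1928, -0.3746] o=[-0.3107, -0.5167, -0.3043] → [0.4091, -0.1351, -1.0600, -0.9069, 0.1928, -0.3746]
J4: z=[-0.9069, 0.1928, -0.3746] o=[-0.0749, -0.0688, -0.6447] → [0.3069, 0.2619, -0.6083, -0.9069, 0.1928, -0.3746]
q̇ = J⁺·V = [-0.5490, 0.1160, 0.5790, -0.2630]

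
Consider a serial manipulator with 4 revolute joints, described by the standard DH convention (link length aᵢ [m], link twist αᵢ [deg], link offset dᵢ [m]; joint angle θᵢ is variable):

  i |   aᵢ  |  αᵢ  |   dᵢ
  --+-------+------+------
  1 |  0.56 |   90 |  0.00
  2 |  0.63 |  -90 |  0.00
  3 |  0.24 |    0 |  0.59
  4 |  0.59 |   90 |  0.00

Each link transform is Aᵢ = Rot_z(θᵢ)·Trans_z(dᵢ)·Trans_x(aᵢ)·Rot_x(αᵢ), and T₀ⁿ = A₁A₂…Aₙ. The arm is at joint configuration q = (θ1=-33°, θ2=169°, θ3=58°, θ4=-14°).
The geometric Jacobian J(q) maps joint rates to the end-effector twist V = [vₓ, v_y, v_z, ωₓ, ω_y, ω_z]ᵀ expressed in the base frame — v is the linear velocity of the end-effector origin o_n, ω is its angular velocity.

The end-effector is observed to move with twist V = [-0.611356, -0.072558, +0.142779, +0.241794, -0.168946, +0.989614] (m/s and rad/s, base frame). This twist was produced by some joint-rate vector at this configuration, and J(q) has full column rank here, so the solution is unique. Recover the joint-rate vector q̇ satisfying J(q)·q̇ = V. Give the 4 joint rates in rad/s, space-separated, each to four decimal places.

o_n = [-0.2634, 0.9025, -0.3537]
J₁: ẑ×o_n = [-0.9025, -0.2634, 0.0000], ω = ẑ
J2: z=[-0.5446, -0.8387, 0.0000] o=[0.4697, -0.3050, 0.0000] → [0.2966, -0.1926, -1.2725, -0.5446, -0.8387, 0.0000]
J3: z=[-0.1600, 0.1039, -0.9816] o=[-0.0490, 0.0318, 0.1202] → [0.8054, 0.1347, -0.1170, -0.1600, 0.1039, -0.9816]
J4: z=[-0.1600, 0.1039, -0.9816] o=[-0.1373, 0.3318, -0.4347] → [0.5686, 0.1368, -0.0782, -0.1600, 0.1039, -0.9816]
q̇ = J⁺·V = [-0.5270, 0.0100, -0.8930, -0.6520]

-0.5270 0.0100 -0.8930 -0.6520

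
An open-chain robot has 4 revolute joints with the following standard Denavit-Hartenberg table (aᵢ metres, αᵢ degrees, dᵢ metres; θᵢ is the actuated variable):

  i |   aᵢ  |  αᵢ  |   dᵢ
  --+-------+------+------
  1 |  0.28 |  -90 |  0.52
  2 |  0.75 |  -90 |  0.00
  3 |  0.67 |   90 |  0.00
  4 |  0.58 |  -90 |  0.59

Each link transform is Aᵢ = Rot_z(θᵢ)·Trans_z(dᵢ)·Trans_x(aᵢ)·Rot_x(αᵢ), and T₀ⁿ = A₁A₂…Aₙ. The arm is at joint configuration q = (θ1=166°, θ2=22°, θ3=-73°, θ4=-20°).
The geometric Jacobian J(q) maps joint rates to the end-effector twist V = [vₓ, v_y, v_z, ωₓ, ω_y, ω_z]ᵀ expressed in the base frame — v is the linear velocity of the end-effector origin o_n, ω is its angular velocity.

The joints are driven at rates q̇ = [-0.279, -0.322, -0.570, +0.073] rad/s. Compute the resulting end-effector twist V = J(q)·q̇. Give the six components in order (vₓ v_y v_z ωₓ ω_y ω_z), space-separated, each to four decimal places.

o_n = [-1.1533, -1.0877, 0.5013]
J₁: ẑ×o_n = [1.0877, -1.1533, 0.0000], ω = ẑ
J2: z=[-0.2419, -0.9703, 0.0000] o=[-0.2717, 0.0677, 0.5200] → [0.0182, -0.0045, -0.5759, -0.2419, -0.9703, 0.0000]
J3: z=[0.3635, -0.0906, -0.9272] o=[-0.9464, 0.2360, 0.2390] → [-1.2511, 0.0965, -0.4999, 0.3635, -0.0906, -0.9272]
J4: z=[0.7896, -0.4982, 0.3582] o=[-1.2777, -0.3418, 0.1657] → [0.1000, -0.2205, -0.5271, 0.7896, -0.4982, 0.3582]
V = J·q̇ = [0.4111, 0.2521, 0.4319, -0.0716, 0.3277, 0.2756]

0.4111 0.2521 0.4319 -0.0716 0.3277 0.2756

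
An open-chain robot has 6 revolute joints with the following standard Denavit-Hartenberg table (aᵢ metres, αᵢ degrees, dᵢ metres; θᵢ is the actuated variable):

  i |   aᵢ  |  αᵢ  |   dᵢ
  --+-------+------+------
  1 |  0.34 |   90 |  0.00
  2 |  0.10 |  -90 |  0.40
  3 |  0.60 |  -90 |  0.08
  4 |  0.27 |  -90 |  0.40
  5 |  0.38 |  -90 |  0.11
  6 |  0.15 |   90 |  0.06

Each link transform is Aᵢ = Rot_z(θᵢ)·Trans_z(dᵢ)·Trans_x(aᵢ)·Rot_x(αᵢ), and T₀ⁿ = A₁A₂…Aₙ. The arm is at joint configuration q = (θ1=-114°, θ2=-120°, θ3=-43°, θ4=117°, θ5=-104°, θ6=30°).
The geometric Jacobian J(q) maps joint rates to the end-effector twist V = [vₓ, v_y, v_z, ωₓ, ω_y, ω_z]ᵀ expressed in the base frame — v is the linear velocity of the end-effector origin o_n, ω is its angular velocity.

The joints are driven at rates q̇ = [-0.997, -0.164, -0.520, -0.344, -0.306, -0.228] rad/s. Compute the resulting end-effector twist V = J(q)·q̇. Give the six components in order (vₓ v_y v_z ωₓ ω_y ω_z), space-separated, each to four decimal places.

-0.1876 0.3365 -0.1737 -0.1865 0.5212 -0.7666

o_n = [0.0551, 0.2700, -0.8817]
J₁: ẑ×o_n = [-0.2700, 0.0551, 0.0000], ω = ẑ
J2: z=[-0.9135, 0.4067, 0.0000] o=[-0.1383, -0.3106, 0.0000] → [-0.3586, -0.8055, -0.6091, -0.9135, 0.4067, 0.0000]
J3: z=[-0.3522, -0.7912, -0.5000] o=[-0.4834, -0.1022, -0.0866] → [0.8152, -0.5493, 0.2949, -0.3522, -0.7912, -0.5000]
J4: z=[0.8068, 0.0140, -0.5906] o=[-0.7961, 0.2013, -0.5066] → [0.0353, -0.2001, 0.0435, 0.8068, 0.0140, -0.5906]
J5: z=[0.2627, -0.9040, 0.3373] o=[-0.3305, 0.3223, -0.5450] → [0.3221, 0.2185, 0.3348, 0.2627, -0.9040, 0.3373]
J6: z=[0.7086, 0.4180, 0.5684] o=[-0.0528, 0.1888, -0.7930] → [-0.0832, 0.1242, 0.0125, 0.7086, 0.4180, 0.5684]
V = J·q̇ = [-0.1876, 0.3365, -0.1737, -0.1865, 0.5212, -0.7666]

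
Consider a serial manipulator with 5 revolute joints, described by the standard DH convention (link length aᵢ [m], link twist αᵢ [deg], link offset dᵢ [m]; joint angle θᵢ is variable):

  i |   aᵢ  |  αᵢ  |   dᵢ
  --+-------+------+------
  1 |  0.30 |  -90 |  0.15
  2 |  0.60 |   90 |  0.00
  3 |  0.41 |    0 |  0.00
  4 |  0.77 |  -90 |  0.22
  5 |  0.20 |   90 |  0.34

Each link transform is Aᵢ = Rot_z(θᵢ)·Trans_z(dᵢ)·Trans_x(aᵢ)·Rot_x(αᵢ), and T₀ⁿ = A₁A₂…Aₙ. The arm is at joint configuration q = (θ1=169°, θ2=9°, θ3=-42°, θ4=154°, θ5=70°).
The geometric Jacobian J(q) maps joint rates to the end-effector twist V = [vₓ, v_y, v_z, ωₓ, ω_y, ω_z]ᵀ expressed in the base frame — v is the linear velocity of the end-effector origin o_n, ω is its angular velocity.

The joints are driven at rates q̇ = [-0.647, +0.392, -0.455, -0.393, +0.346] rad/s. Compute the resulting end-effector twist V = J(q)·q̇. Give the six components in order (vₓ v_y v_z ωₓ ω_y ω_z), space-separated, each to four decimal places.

-0.6602 0.1676 -0.2025 0.3912 -0.3433 -1.4344

o_n = [-0.6381, -0.2586, 0.1386]
J₁: ẑ×o_n = [0.2586, -0.6381, 0.0000], ω = ẑ
J2: z=[-0.1908, -0.9816, 0.0000] o=[-0.2945, 0.0572, 0.1500] → [0.0112, -0.0022, -0.2770, -0.1908, -0.9816, 0.0000]
J3: z=[-0.1536, 0.0298, 0.9877] o=[-0.8762, 0.1703, 0.0561] → [0.4261, 0.2479, 0.0588, -0.1536, 0.0298, 0.9877]
J4: z=[-0.1536, 0.0298, 0.9877] o=[-1.1193, 0.4970, 0.0085] → [0.7503, 0.4953, 0.1017, -0.1536, 0.0298, 0.9877]
J5: z=[0.9704, 0.1930, 0.1450] o=[-1.0096, -0.2516, 0.2709] → [-0.0245, 0.1823, -0.0786, 0.9704, 0.1930, 0.1450]
V = J·q̇ = [-0.6602, 0.1676, -0.2025, 0.3912, -0.3433, -1.4344]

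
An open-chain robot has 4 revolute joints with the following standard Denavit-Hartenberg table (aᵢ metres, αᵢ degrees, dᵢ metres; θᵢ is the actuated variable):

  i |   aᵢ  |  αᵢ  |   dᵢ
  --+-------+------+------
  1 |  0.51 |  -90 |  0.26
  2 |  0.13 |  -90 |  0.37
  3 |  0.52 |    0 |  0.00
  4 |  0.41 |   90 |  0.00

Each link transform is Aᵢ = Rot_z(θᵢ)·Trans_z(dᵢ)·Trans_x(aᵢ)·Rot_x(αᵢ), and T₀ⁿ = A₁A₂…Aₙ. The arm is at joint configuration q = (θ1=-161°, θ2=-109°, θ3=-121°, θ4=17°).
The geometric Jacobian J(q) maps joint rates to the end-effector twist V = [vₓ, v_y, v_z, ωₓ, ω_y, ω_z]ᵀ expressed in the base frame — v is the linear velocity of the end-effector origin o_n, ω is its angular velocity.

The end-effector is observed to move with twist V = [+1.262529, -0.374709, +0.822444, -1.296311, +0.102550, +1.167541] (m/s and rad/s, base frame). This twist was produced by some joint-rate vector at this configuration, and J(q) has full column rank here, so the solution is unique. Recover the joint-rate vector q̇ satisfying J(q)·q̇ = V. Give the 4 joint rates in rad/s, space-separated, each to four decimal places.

o_n = [-0.1601, -1.3386, 0.0359]
J₁: ẑ×o_n = [1.3386, -0.1601, 0.0000], ω = ẑ
J2: z=[0.3256, -0.9455, 0.0000] o=[-0.4822, -0.1660, 0.2600] → [0.2119, 0.0730, -0.0772, 0.3256, -0.9455, 0.0000]
J3: z=[-0.8940, -0.3078, 0.3256] o=[-0.3217, -0.5021, 0.3829] → [0.3792, -0.2576, 0.7976, -0.8940, -0.3078, 0.3256]
J4: z=[-0.8940, -0.3078, 0.3256] o=[-0.2591, -0.9519, 0.1297] → [0.1548, -0.0516, 0.3761, -0.8940, -0.3078, 0.3256]
q̇ = J⁺·V = [0.7570, -0.5190, 0.7310, 0.5300]

0.7570 -0.5190 0.7310 0.5300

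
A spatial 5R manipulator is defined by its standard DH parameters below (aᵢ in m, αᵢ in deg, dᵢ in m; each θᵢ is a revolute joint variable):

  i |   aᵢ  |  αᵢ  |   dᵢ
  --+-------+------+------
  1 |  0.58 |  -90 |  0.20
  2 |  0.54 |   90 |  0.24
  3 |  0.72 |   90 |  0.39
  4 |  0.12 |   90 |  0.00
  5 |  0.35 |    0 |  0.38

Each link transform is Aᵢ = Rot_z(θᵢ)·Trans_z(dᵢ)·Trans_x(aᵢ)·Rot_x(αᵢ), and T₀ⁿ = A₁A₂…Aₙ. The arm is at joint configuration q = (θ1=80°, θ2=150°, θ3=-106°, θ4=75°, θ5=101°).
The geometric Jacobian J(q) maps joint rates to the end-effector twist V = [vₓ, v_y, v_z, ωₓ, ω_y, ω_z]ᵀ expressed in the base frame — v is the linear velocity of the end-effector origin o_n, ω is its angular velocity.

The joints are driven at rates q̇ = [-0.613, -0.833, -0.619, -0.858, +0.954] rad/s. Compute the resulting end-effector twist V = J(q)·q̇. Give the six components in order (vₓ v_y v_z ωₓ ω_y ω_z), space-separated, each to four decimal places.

o_n = [0.8571, 0.6944, -0.0502]
J₁: ẑ×o_n = [-0.6944, 0.8571, 0.0000], ω = ẑ
J2: z=[-0.9848, 0.1736, 0.0000] o=[0.1007, 0.5712, 0.2000] → [-0.0435, -0.2464, -0.2527, -0.9848, 0.1736, 0.0000]
J3: z=[0.0868, 0.4924, -0.8660] o=[-0.2168, 0.1523, -0.0700] → [0.4792, -0.9318, -0.4817, 0.0868, 0.4924, -0.8660]
J4: z=[-0.1269, 0.8677, 0.4806] o=[0.5285, 0.3934, -0.3085] → [0.0795, 0.1907, -0.3233, -0.1269, 0.8677, 0.4806]
J5: z=[0.9320, -0.0616, 0.3573] o=[0.5692, 0.4526, -0.4046] → [-0.1082, -0.2274, 0.2430, 0.9320, -0.0616, 0.3573]
V = J·q̇ = [-0.0062, -0.1239, 1.0180, 1.7646, -1.2527, -0.1485]

-0.0062 -0.1239 1.0180 1.7646 -1.2527 -0.1485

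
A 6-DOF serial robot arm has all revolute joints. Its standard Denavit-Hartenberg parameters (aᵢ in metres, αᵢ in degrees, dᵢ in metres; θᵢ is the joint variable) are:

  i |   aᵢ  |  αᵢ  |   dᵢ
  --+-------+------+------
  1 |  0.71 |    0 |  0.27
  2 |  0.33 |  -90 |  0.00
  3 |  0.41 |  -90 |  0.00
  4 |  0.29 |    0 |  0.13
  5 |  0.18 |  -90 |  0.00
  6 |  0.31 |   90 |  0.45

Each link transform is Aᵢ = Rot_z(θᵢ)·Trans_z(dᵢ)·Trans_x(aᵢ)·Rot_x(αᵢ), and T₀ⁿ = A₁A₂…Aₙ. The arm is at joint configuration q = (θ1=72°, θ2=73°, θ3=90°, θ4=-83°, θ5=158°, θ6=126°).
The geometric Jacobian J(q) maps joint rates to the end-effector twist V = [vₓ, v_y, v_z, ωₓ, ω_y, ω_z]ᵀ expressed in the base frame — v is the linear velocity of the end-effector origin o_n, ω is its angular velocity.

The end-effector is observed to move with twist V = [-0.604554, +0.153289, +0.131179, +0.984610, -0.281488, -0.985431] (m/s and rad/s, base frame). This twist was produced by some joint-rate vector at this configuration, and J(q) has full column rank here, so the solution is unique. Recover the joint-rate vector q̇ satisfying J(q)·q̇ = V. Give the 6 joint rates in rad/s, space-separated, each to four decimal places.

0.5860 -0.9600 -0.4980 -0.0050 0.9730 -0.6330

o_n = [-0.2494, 0.7917, 0.2599]
J₁: ẑ×o_n = [-0.7917, -0.2494, 0.0000], ω = ẑ
J2: z=[0.0000, 0.0000, 1.0000] o=[0.2194, 0.6753, 0.2700] → [-0.1164, -0.4688, 0.0000, 0.0000, 0.0000, 1.0000]
J3: z=[-0.5736, -0.8192, 0.0000] o=[-0.0509, 0.8645, 0.2700] → [0.0083, -0.0058, -0.1208, -0.5736, -0.8192, 0.0000]
J4: z=[0.8192, -0.5736, -0.0000] o=[-0.0509, 0.8645, -0.1400] → [-0.2294, -0.3276, -0.1735, 0.8192, -0.5736, -0.0000]
J5: z=[0.8192, -0.5736, -0.0000] o=[-0.1095, 0.5542, -0.1753] → [-0.2496, -0.3565, 0.1143, 0.8192, -0.5736, -0.0000]
J6: z=[0.1485, 0.2120, 0.9659] o=[-0.0098, 0.6966, -0.2219] → [0.0103, -0.3030, 0.0649, 0.1485, 0.2120, 0.9659]
q̇ = J⁺·V = [0.5860, -0.9600, -0.4980, -0.0050, 0.9730, -0.6330]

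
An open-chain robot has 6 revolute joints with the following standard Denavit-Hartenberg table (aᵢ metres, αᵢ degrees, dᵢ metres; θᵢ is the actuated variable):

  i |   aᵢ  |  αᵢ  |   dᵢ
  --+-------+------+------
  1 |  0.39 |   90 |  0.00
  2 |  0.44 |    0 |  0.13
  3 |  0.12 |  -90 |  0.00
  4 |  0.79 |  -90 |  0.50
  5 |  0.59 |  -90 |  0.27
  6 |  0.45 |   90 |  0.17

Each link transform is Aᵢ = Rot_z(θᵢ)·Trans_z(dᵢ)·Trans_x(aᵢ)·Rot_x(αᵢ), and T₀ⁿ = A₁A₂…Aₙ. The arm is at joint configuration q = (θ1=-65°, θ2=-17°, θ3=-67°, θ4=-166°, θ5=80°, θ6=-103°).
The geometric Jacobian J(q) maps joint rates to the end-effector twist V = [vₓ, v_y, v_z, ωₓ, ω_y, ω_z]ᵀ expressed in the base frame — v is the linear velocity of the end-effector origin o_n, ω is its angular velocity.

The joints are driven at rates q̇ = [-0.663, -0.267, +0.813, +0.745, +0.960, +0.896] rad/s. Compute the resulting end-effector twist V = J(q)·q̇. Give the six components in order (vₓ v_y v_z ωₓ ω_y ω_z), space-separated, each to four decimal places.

o_n = [-0.5753, -1.1054, 0.2631]
J₁: ẑ×o_n = [1.1054, -0.5753, 0.0000], ω = ẑ
J2: z=[-0.9063, -0.4226, 0.0000] o=[0.1648, -0.3535, 0.0000] → [-0.1112, 0.2385, 0.3687, -0.9063, -0.4226, 0.0000]
J3: z=[-0.9063, -0.4226, 0.0000] o=[0.2248, -0.7898, -0.1286] → [-0.1656, 0.3550, -0.0521, -0.9063, -0.4226, 0.0000]
J4: z=[0.4203, -0.9013, 0.1045] o=[0.2301, -0.8011, -0.2480] → [-0.4289, -0.2990, -0.8539, 0.4203, -0.9013, 0.1045]
J5: z=[-0.8687, -0.4330, -0.2406] o=[0.2332, -1.2599, 0.5666] → [0.1686, -0.0691, -0.4843, -0.8687, -0.4330, -0.2406]
J6: z=[0.1852, 0.1667, -0.9685] o=[-0.2724, -0.8542, 0.5398] → [-0.2894, 0.3446, 0.0040, 0.1852, 0.1667, -0.9685]
V = J·q̇ = [-1.2547, 0.6261, -1.2383, -0.8498, -1.1686, -1.6838]

-1.2547 0.6261 -1.2383 -0.8498 -1.1686 -1.6838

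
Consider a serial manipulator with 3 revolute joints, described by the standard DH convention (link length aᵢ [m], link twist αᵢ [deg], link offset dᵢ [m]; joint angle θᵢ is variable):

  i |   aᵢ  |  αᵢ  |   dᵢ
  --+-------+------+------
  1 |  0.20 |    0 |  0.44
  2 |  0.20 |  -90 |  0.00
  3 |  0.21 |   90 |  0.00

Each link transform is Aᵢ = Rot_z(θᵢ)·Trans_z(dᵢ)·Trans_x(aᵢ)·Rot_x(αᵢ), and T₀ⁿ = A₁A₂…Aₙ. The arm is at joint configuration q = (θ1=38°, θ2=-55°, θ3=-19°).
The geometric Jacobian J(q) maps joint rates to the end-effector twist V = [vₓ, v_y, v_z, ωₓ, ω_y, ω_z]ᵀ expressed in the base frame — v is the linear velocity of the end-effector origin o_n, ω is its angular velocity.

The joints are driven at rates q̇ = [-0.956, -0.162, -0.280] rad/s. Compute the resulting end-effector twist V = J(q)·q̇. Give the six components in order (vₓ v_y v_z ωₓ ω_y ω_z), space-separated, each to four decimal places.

-0.0309 -0.5712 0.0556 -0.0819 -0.2678 -1.1180

o_n = [0.5387, 0.0066, 0.5084]
J₁: ẑ×o_n = [-0.0066, 0.5387, 0.0000], ω = ẑ
J2: z=[0.0000, 0.0000, 1.0000] o=[0.1576, 0.1231, 0.4400] → [0.1165, 0.3811, -0.0000, 0.0000, 0.0000, 1.0000]
J3: z=[0.2924, 0.9563, 0.0000] o=[0.3489, 0.0647, 0.4400] → [0.0654, -0.0200, -0.1986, 0.2924, 0.9563, 0.0000]
V = J·q̇ = [-0.0309, -0.5712, 0.0556, -0.0819, -0.2678, -1.1180]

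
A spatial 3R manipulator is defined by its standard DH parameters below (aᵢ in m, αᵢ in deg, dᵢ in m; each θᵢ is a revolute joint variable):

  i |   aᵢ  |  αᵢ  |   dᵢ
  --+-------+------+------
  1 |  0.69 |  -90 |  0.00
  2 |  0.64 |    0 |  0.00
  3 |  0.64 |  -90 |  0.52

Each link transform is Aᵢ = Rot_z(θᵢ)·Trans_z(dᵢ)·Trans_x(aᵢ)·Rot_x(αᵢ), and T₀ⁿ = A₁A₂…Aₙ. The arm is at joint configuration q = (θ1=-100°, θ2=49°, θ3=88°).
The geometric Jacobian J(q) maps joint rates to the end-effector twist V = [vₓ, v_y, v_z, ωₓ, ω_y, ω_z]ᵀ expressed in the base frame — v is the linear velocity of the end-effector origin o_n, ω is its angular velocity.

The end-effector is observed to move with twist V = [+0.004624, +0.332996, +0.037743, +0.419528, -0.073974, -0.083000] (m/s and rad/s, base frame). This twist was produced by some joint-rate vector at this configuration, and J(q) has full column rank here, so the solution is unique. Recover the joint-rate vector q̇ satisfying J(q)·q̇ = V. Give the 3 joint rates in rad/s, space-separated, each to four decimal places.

o_n = [0.4007, -0.7224, -0.9195]
J₁: ẑ×o_n = [0.7224, 0.4007, -0.0000], ω = ẑ
J2: z=[0.9848, -0.1736, 0.0000] o=[-0.1198, -0.6795, 0.0000] → [0.1597, 0.9055, 0.0482, 0.9848, -0.1736, 0.0000]
J3: z=[0.9848, -0.1736, 0.0000] o=[-0.1927, -1.0930, -0.4830] → [0.0758, 0.4298, 0.4681, 0.9848, -0.1736, 0.0000]
q̇ = J⁺·V = [-0.0830, 0.3850, 0.0410]

-0.0830 0.3850 0.0410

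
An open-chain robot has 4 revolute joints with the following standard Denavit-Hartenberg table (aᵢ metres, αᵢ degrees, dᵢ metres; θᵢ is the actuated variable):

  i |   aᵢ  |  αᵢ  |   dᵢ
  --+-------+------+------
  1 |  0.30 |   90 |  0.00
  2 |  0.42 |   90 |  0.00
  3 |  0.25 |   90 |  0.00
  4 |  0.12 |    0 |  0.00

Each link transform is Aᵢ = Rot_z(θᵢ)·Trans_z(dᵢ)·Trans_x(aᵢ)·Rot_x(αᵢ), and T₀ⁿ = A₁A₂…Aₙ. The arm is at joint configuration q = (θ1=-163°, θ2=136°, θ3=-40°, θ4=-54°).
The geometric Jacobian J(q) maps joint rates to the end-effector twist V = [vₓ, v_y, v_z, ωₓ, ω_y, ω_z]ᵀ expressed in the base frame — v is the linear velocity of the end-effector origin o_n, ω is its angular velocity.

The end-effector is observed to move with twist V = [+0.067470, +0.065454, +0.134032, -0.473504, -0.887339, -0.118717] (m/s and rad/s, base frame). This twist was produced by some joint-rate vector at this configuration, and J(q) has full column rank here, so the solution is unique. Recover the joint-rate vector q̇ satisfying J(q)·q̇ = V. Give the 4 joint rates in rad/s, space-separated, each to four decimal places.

o_n = [0.2957, -0.1251, 0.3925]
J₁: ẑ×o_n = [0.1251, 0.2957, -0.0000], ω = ẑ
J2: z=[-0.2924, 0.9563, 0.0000] o=[-0.2869, -0.0877, 0.0000] → [0.3753, 0.1148, -0.5462, -0.2924, 0.9563, 0.0000]
J3: z=[-0.6643, -0.2031, 0.7193] o=[0.0020, 0.0006, 0.2918] → [0.0699, 0.2781, 0.1431, -0.6643, -0.2031, 0.7193]
J4: z=[-0.2182, -0.8678, -0.4465] o=[0.1808, -0.1128, 0.4248] → [0.0225, -0.0584, 0.1024, -0.2182, -0.8678, -0.4465]
q̇ = J⁺·V = [0.0450, 0.0360, 0.3770, 0.9740]

0.0450 0.0360 0.3770 0.9740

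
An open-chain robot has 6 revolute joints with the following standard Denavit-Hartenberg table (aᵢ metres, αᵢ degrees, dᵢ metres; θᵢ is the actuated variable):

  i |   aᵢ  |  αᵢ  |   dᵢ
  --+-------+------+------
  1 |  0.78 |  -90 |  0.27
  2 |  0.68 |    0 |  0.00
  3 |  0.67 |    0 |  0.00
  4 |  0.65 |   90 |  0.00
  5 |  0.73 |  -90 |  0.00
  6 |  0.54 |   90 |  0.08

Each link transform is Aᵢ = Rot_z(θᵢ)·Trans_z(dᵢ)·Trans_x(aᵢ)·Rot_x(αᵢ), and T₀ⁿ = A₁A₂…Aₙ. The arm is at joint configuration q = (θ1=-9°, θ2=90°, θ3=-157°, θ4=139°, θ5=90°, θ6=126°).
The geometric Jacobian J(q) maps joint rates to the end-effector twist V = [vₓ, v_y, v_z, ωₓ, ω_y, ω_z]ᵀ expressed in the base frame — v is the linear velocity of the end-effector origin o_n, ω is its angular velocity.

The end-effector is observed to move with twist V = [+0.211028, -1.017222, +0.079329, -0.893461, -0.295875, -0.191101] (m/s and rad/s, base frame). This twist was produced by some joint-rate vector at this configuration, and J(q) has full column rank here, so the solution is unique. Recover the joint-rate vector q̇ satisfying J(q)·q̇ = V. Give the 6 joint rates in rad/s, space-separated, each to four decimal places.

-0.8100 -0.2960 -0.9900 0.8540 -0.6040 0.8470

o_n = [0.8571, 0.2820, -0.4704]
J₁: ẑ×o_n = [-0.2820, 0.8571, 0.0000], ω = ẑ
J2: z=[0.1564, 0.9877, 0.0000] o=[0.7704, -0.1220, 0.2700] → [-0.7312, 0.1158, -0.0224, 0.1564, 0.9877, 0.0000]
J3: z=[0.1564, 0.9877, 0.0000] o=[0.7704, -0.1220, -0.4100] → [-0.0596, 0.0094, -0.0224, 0.1564, 0.9877, 0.0000]
J4: z=[0.1564, 0.9877, 0.0000] o=[1.0290, -0.1630, 0.2067] → [-0.6688, 0.1059, 0.2393, 0.1564, 0.9877, 0.0000]
J5: z=[0.9393, -0.1488, 0.3090] o=[1.2274, -0.1944, -0.4114] → [-0.1384, -0.0591, 0.3924, 0.9393, -0.1488, 0.3090]
J6: z=[-0.3052, 0.0483, 0.9511] o=[1.3415, 0.5266, -0.4114] → [0.2298, -0.4787, 0.0981, -0.3052, 0.0483, 0.9511]
q̇ = J⁺·V = [-0.8100, -0.2960, -0.9900, 0.8540, -0.6040, 0.8470]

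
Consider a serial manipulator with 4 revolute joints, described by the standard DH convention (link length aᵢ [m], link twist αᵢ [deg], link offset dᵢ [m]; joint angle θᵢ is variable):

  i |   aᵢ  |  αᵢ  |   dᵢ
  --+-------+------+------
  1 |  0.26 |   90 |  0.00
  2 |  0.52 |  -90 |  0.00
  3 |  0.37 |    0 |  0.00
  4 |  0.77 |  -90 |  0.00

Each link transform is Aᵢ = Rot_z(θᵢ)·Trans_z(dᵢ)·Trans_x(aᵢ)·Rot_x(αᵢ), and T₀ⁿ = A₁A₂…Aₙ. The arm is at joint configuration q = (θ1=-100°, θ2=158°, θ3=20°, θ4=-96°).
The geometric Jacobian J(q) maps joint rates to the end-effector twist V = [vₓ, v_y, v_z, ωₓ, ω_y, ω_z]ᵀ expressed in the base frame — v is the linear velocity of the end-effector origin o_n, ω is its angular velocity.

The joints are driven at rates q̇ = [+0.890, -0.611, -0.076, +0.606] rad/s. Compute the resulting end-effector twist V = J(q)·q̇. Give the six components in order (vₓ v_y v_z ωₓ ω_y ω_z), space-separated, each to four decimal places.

-0.6299 -0.3129 0.7490 0.6362 0.0894 0.3986

o_n = [-0.4866, 0.8141, 0.3948]
J₁: ẑ×o_n = [-0.8141, -0.4866, 0.0000], ω = ẑ
J2: z=[-0.9848, 0.1736, 0.0000] o=[-0.0451, -0.2561, 0.0000] → [0.0686, 0.3888, -0.9772, -0.9848, 0.1736, 0.0000]
J3: z=[0.0650, 0.3689, -0.9272] o=[0.0386, 0.2188, 0.1948] → [0.6258, 0.4739, 0.2325, 0.0650, 0.3689, -0.9272]
J4: z=[0.0650, 0.3689, -0.9272] o=[0.2192, 0.5143, 0.3250] → [0.3037, 0.6499, 0.2799, 0.0650, 0.3689, -0.9272]
V = J·q̇ = [-0.6299, -0.3129, 0.7490, 0.6362, 0.0894, 0.3986]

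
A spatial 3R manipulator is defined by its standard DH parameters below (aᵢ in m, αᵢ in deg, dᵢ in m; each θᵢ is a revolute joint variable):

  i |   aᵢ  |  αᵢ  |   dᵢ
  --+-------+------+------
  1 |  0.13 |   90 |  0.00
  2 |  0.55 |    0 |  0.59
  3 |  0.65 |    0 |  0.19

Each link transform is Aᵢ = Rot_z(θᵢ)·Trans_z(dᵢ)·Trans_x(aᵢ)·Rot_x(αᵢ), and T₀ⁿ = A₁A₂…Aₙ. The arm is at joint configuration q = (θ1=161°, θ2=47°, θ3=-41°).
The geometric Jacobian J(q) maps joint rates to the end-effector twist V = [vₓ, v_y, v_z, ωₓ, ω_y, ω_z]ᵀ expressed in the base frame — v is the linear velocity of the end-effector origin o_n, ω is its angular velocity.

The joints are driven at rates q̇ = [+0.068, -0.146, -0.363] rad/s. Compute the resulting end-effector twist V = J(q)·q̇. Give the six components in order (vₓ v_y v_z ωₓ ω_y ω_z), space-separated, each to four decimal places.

o_n = [-0.8349, 1.1124, 0.4702]
J₁: ẑ×o_n = [-1.1124, -0.8349, 0.0000], ω = ẑ
J2: z=[0.3256, 0.9455, 0.0000] o=[-0.1229, 0.0423, 0.0000] → [0.4446, -0.1531, 1.0215, 0.3256, 0.9455, 0.0000]
J3: z=[0.3256, 0.9455, 0.0000] o=[-0.2855, 0.7223, 0.4022] → [0.0642, -0.0221, 0.6464, 0.3256, 0.9455, 0.0000]
V = J·q̇ = [-0.1639, -0.0264, -0.3838, -0.1657, -0.4813, 0.0680]

-0.1639 -0.0264 -0.3838 -0.1657 -0.4813 0.0680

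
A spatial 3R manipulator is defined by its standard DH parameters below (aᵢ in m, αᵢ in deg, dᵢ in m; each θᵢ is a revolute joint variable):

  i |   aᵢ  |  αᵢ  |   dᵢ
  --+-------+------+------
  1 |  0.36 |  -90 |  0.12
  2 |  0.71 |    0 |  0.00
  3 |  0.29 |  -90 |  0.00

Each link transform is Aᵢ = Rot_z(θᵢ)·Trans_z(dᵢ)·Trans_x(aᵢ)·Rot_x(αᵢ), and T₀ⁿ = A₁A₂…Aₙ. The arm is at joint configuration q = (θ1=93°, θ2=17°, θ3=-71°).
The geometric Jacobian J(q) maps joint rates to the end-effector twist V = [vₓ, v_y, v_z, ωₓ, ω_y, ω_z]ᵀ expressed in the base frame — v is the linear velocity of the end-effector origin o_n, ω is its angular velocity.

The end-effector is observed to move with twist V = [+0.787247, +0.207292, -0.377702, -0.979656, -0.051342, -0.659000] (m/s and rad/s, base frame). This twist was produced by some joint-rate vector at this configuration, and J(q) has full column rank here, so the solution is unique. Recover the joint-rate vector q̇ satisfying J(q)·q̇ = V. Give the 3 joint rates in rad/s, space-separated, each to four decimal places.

-0.6590 0.3100 0.6710

o_n = [-0.0633, 1.2078, 0.1470]
J₁: ẑ×o_n = [-1.2078, -0.0633, 0.0000], ω = ẑ
J2: z=[-0.9986, -0.0523, 0.0000] o=[-0.0188, 0.3595, 0.1200] → [-0.0014, 0.0270, -0.8494, -0.9986, -0.0523, 0.0000]
J3: z=[-0.9986, -0.0523, 0.0000] o=[-0.0544, 1.0376, -0.0876] → [-0.0123, 0.2343, -0.1705, -0.9986, -0.0523, 0.0000]
q̇ = J⁺·V = [-0.6590, 0.3100, 0.6710]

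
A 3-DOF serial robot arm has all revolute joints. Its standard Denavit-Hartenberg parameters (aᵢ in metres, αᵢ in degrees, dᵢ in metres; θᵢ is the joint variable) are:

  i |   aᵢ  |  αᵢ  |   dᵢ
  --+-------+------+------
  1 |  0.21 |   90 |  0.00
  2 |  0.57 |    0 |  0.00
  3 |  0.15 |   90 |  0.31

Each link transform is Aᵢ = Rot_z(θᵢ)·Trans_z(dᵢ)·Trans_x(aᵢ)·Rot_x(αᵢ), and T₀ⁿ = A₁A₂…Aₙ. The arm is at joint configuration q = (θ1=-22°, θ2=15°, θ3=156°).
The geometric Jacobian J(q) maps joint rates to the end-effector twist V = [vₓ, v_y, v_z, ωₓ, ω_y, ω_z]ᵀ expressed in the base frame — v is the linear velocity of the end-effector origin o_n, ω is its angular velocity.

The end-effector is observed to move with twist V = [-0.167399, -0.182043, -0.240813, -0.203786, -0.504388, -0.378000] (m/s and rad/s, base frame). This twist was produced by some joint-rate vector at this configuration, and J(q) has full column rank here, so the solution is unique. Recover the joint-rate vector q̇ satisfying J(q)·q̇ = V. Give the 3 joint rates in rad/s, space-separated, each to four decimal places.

o_n = [0.4517, -0.5168, 0.1710]
J₁: ẑ×o_n = [0.5168, 0.4517, -0.0000], ω = ẑ
J2: z=[-0.3746, -0.9272, 0.0000] o=[0.1947, -0.0787, 0.0000] → [-0.1585, 0.0641, 0.4024, -0.3746, -0.9272, 0.0000]
J3: z=[-0.3746, -0.9272, 0.0000] o=[0.7052, -0.2849, 0.1475] → [-0.0218, 0.0088, -0.1482, -0.3746, -0.9272, 0.0000]
q̇ = J⁺·V = [-0.3780, -0.2910, 0.8350]

-0.3780 -0.2910 0.8350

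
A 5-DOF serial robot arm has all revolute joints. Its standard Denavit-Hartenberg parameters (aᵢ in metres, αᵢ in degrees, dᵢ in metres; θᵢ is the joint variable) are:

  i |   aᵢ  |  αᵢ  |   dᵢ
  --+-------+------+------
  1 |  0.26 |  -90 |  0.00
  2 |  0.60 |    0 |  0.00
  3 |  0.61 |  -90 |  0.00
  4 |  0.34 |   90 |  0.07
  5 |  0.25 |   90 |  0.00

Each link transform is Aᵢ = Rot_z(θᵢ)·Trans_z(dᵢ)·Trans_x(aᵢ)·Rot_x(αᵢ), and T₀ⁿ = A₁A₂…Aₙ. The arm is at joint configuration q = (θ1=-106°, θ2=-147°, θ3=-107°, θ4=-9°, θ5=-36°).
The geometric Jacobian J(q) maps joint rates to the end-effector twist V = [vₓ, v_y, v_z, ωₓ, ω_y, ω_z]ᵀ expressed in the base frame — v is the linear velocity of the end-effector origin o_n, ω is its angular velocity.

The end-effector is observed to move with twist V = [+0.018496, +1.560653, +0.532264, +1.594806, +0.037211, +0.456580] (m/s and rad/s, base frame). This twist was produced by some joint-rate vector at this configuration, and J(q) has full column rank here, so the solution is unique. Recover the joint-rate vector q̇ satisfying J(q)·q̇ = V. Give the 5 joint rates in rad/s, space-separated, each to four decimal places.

0.3040 0.4710 0.9530 0.4990 0.1000

o_n = [0.2152, 0.4428, -0.7956]
J₁: ẑ×o_n = [-0.4428, 0.2152, 0.0000], ω = ẑ
J2: z=[0.9613, -0.2756, 0.0000] o=[-0.0717, -0.2499, 0.0000] → [0.2193, 0.7648, 0.7450, 0.9613, -0.2756, 0.0000]
J3: z=[0.9613, -0.2756, 0.0000] o=[0.0670, 0.2338, 0.3268] → [0.3094, 1.0789, 0.2418, 0.9613, -0.2756, 0.0000]
J4: z=[0.2650, 0.9240, 0.2756] o=[0.1134, 0.3954, -0.2596] → [-0.5084, 0.1701, -0.0815, 0.2650, 0.9240, 0.2756]
J5: z=[0.9375, -0.3137, 0.1504] o=[0.2086, 0.5344, -0.5631] → [0.0867, 0.2190, -0.0838, 0.9375, -0.3137, 0.1504]
q̇ = J⁺·V = [0.3040, 0.4710, 0.9530, 0.4990, 0.1000]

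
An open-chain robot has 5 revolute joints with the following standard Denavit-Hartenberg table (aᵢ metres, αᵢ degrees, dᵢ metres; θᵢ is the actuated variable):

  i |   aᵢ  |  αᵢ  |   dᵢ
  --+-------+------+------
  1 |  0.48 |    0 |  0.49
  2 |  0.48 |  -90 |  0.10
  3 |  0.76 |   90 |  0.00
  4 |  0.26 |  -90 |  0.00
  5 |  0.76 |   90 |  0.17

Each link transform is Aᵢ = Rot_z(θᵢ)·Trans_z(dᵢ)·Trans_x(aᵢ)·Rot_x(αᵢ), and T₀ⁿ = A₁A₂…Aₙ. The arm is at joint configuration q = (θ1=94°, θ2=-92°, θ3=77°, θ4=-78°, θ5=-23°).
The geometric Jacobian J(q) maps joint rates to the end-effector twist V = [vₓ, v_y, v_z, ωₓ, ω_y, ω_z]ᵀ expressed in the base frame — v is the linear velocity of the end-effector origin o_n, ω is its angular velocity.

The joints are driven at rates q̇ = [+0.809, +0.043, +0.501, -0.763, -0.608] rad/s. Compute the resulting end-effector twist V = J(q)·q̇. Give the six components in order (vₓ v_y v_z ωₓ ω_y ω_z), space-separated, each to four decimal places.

0.0899 0.7588 0.5319 -0.8898 0.3437 1.2598

o_n = [1.0200, -0.3882, -0.4401]
J₁: ẑ×o_n = [0.3882, 1.0200, -0.0000], ω = ẑ
J2: z=[0.0000, 0.0000, 1.0000] o=[-0.0335, 0.4788, 0.4900] → [0.8670, 1.0535, -0.0000, 0.0000, 0.0000, 1.0000]
J3: z=[-0.0349, 0.9994, 0.0000] o=[0.4462, 0.4956, 0.5900] → [-1.0295, -0.0360, -0.5426, -0.0349, 0.9994, 0.0000]
J4: z=[0.9738, 0.0340, 0.2250] o=[0.6171, 0.5015, -0.1505] → [0.1903, 0.3727, -0.8801, 0.9738, 0.0340, 0.2250]
J5: z=[0.2126, 0.2155, -0.9531] o=[0.6381, 0.2478, -0.2032] → [-0.6572, -0.3136, -0.2175, 0.2126, 0.2155, -0.9531]
V = J·q̇ = [0.0899, 0.7588, 0.5319, -0.8898, 0.3437, 1.2598]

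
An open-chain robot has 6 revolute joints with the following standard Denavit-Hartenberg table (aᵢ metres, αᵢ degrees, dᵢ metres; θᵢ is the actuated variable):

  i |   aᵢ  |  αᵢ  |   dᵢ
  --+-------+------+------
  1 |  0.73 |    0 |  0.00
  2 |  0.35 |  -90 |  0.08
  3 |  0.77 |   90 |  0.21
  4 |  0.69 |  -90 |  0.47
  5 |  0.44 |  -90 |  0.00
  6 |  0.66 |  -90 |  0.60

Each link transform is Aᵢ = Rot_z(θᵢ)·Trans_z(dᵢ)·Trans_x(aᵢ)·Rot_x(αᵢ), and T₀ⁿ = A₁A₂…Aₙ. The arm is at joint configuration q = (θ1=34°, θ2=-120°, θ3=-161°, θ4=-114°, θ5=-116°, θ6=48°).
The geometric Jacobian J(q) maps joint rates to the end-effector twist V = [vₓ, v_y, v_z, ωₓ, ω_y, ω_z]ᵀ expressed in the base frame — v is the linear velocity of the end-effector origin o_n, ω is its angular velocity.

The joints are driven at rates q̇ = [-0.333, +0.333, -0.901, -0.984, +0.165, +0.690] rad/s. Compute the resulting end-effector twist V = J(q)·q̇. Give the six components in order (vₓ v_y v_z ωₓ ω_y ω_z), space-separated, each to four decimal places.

0.9046 -2.4843 -0.4343 -1.5088 -0.4241 0.6113

o_n = [0.2368, 0.5097, -1.3691]
J₁: ẑ×o_n = [-0.5097, 0.2368, 0.0000], ω = ẑ
J2: z=[0.0000, 0.0000, 1.0000] o=[0.6052, 0.4082, 0.0000] → [-0.1014, -0.3684, 0.0000, 0.0000, 0.0000, 1.0000]
J3: z=[0.9976, 0.0698, 0.0000] o=[0.6296, 0.0591, 0.0800] → [-0.1011, 1.4456, 0.4769, 0.9976, 0.0698, 0.0000]
J4: z=[-0.0227, 0.3248, -0.9455] o=[0.7883, 0.8000, 0.3307] → [-0.8266, 0.4829, 0.1857, -0.0227, 0.3248, -0.9455]
J5: z=[-0.4660, 0.8333, 0.2974] o=[0.1673, 0.6439, -0.2051] → [-0.9300, -0.5218, 0.0047, -0.4660, 0.8333, 0.2974]
J6: z=[-0.8049, -0.2597, -0.5335] o=[0.3290, 0.8587, -0.5535] → [0.0256, -0.6074, 0.2570, -0.8049, -0.2597, -0.5335]
V = J·q̇ = [0.9046, -2.4843, -0.4343, -1.5088, -0.4241, 0.6113]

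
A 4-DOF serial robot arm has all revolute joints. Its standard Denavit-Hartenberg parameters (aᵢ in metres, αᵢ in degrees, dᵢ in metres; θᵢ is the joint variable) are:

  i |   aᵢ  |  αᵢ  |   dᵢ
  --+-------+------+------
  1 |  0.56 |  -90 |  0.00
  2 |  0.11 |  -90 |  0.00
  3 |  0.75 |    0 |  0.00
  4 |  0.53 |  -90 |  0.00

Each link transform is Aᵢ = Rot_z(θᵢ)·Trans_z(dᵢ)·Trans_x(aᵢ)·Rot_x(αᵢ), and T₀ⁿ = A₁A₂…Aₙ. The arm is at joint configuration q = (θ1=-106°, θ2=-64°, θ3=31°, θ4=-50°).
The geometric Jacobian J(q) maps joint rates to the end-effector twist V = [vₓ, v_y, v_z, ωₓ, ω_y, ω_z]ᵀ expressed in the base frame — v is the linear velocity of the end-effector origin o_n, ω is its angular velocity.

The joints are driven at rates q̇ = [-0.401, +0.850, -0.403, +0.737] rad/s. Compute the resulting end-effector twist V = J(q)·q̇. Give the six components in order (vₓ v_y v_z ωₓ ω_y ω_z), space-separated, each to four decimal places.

-0.6058 -0.8310 -0.2755 0.7343 -0.5229 -0.5474

o_n = [-0.5113, -1.0078, 1.1271]
J₁: ẑ×o_n = [1.0078, -0.5113, 0.0000], ω = ẑ
J2: z=[0.9613, -0.2756, 0.0000] o=[-0.1544, -0.5383, 0.0000] → [-0.3107, -1.0834, -0.5497, 0.9613, -0.2756, 0.0000]
J3: z=[-0.2477, -0.8640, -0.4384] o=[-0.1676, -0.5847, 0.0989] → [-1.0739, 0.4054, -0.1921, -0.2477, -0.8640, -0.4384]
J4: z=[-0.2477, -0.8640, -0.4384] o=[-0.6166, -0.7491, 0.6767] → [-0.5026, 0.0654, 0.1551, -0.2477, -0.8640, -0.4384]
V = J·q̇ = [-0.6058, -0.8310, -0.2755, 0.7343, -0.5229, -0.5474]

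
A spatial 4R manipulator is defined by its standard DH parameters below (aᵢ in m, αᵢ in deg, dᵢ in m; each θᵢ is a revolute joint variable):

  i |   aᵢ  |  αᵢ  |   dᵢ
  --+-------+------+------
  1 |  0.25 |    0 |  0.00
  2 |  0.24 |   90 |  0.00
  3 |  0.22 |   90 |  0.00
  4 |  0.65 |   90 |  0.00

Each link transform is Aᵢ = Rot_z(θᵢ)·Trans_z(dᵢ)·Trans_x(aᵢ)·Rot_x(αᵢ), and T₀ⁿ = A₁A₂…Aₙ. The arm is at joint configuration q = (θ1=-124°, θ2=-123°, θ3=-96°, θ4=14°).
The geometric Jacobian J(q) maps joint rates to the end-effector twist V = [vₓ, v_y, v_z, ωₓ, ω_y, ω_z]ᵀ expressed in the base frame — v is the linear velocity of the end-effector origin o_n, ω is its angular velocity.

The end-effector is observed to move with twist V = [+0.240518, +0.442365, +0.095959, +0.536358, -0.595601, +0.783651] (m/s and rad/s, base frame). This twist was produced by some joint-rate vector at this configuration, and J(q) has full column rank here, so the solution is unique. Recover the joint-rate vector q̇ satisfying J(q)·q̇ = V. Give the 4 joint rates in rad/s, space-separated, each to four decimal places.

0.1470 0.5570 0.2610 0.7620

o_n = [-0.0541, -0.0067, -0.8460]
J₁: ẑ×o_n = [0.0067, -0.0541, 0.0000], ω = ẑ
J2: z=[0.0000, 0.0000, 1.0000] o=[-0.1398, -0.2073, 0.0000] → [-0.2005, 0.0857, 0.0000, 0.0000, 0.0000, 1.0000]
J3: z=[0.9205, 0.3907, 0.0000] o=[-0.2336, 0.0137, 0.0000] → [-0.3306, 0.7788, -0.0889, 0.9205, 0.3907, 0.0000]
J4: z=[0.3886, -0.9155, 0.1045] o=[-0.2246, -0.0075, -0.2188] → [0.5741, 0.2616, 0.1564, 0.3886, -0.9155, 0.1045]
q̇ = J⁺·V = [0.1470, 0.5570, 0.2610, 0.7620]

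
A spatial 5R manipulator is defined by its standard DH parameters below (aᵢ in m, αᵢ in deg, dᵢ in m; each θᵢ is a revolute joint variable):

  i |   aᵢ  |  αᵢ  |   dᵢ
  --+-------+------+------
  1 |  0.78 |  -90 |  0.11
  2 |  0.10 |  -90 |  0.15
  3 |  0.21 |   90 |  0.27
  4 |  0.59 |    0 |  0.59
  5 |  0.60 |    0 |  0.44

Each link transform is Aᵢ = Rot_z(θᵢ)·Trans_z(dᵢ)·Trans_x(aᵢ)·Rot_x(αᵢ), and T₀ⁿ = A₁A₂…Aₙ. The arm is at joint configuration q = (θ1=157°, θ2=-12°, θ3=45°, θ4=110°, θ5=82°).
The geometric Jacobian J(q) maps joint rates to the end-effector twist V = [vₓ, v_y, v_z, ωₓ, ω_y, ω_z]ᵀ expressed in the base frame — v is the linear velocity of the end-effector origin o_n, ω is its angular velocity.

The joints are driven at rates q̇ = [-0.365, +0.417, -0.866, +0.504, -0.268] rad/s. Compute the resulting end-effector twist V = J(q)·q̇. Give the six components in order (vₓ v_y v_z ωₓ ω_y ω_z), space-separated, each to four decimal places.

o_n = [-1.7324, -0.6634, -0.4872]
J₁: ẑ×o_n = [0.6634, -1.7324, 0.0000], ω = ẑ
J2: z=[-0.3907, -0.9205, 0.0000] o=[-0.7180, 0.3048, 0.1100] → [0.5498, -0.2334, -0.5554, -0.3907, -0.9205, 0.0000]
J3: z=[-0.1914, 0.0812, -0.9781] o=[-0.8666, 0.2049, 0.1308] → [-0.8995, 0.7285, 0.2365, -0.1914, 0.0812, -0.9781]
J4: z=[-0.9130, -0.3806, 0.1470] o=[-0.9940, 0.4203, -0.1024] → [0.3058, -0.4599, 0.7083, -0.9130, -0.3806, 0.1470]
J5: z=[-0.9130, -0.3806, 0.1470] o=[-1.5660, 0.0549, -0.5877] → [0.0674, 0.0672, 0.5924, -0.9130, -0.3806, 0.1470]
V = J·q̇ = [0.9022, -0.3457, -0.2382, -0.2127, -0.5440, 0.5168]

0.9022 -0.3457 -0.2382 -0.2127 -0.5440 0.5168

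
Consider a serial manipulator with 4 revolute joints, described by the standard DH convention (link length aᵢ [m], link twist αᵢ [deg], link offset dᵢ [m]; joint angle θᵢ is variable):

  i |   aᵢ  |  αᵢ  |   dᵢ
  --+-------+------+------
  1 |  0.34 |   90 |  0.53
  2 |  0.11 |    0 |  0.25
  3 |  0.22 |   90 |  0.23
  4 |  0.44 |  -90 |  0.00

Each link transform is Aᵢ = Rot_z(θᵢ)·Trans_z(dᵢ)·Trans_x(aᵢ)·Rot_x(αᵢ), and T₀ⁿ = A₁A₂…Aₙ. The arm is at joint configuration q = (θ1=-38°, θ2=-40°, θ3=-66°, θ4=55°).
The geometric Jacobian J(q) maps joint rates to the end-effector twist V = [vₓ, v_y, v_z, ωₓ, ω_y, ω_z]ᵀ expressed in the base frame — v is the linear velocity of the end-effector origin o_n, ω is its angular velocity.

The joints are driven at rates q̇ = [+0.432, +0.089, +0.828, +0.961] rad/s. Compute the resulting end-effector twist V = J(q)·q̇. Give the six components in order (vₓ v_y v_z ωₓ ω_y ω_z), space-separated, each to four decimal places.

0.6233 -0.6335 0.2211 -1.2925 -0.1539 0.6969

o_n = [-0.2857, -0.8433, 0.0052]
J₁: ẑ×o_n = [0.8433, -0.2857, 0.0000], ω = ẑ
J2: z=[-0.6157, -0.7880, 0.0000] o=[0.2679, -0.2093, 0.5300] → [0.4135, -0.3231, -0.0459, -0.6157, -0.7880, 0.0000]
J3: z=[-0.6157, -0.7880, 0.0000] o=[0.1804, -0.4582, 0.4593] → [0.3578, -0.2796, -0.1302, -0.6157, -0.7880, 0.0000]
J4: z=[-0.7575, 0.5918, 0.2756] o=[-0.0090, -0.6021, 0.2478] → [-0.0771, -0.2600, 0.3465, -0.7575, 0.5918, 0.2756]
V = J·q̇ = [0.6233, -0.6335, 0.2211, -1.2925, -0.1539, 0.6969]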